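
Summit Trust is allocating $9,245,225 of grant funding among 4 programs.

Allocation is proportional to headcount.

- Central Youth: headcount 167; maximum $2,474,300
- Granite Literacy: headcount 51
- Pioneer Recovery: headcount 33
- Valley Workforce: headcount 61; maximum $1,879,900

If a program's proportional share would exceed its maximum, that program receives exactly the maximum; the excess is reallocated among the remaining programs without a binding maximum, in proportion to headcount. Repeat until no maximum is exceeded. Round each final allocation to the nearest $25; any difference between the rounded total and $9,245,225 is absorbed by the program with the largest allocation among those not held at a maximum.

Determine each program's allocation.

Central Youth: $2,474,300 · Granite Literacy: $2,969,550 · Pioneer Recovery: $1,921,475 · Valley Workforce: $1,879,900

Headcount total: 312.
Unconstrained shares: Central Youth 4,948,565.95; Granite Literacy 1,511,238.70; Pioneer Recovery 977,860.34; Valley Workforce 1,807,560.02.
Held at cap: Central Youth ($2,474,300); balance $6,770,925 reallocated over remaining headcount 145.
Held at cap: Valley Workforce ($1,879,900); balance $4,891,025 reallocated over remaining headcount 84.
Shares after redistribution: Granite Literacy 2,969,550.89 → $2,969,550; Pioneer Recovery 1,921,474.11 → $1,921,475.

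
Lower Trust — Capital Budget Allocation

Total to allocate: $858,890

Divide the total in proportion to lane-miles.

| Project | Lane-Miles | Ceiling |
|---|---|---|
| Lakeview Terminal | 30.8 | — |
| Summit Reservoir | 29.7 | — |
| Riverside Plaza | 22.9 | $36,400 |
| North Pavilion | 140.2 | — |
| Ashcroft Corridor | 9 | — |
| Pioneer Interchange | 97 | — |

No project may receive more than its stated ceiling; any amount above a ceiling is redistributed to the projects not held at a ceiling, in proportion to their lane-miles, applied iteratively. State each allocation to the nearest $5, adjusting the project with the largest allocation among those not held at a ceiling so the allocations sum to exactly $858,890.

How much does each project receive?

Total lane-miles = 329.6.
Pro-rata shares before constraints: Lakeview Terminal 80,260.35; Summit Reservoir 77,393.91; Riverside Plaza 59,674.09; North Pavilion 365,340.95; Ashcroft Corridor 23,452.70; Pioneer Interchange 252,767.99.
Cap binds for Riverside Plaza ($36,400); balance $822,490 reallocated over remaining lane-miles 306.7.
Redistributed shares: Lakeview Terminal 82,597.63 → $82,600; Summit Reservoir 79,647.71 → $79,650; North Pavilion 375,980.10 → $375,980; Ashcroft Corridor 24,135.67 → $24,135; Pioneer Interchange 260,128.89 → $260,130.
Rounding difference −$5 applied to North Pavilion → $375,975.

Lakeview Terminal: $82,600; Summit Reservoir: $79,650; Riverside Plaza: $36,400; North Pavilion: $375,975; Ashcroft Corridor: $24,135; Pioneer Interchange: $260,130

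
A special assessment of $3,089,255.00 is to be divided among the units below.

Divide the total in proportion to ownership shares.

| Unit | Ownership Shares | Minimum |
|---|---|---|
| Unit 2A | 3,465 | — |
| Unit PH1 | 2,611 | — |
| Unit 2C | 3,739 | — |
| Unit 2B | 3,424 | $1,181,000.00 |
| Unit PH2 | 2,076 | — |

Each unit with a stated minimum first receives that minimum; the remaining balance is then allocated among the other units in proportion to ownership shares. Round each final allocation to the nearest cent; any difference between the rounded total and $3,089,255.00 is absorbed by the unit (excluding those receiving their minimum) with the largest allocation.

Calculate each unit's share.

Fund the minimums — Unit 2B $1,181,000.00. Residual $1,908,255.00.
Residual split over remaining ownership shares 11,891: Unit 2A 556,059.5051 → $556,059.51; Unit PH1 419,010.4958 → $419,010.50; Unit 2C 600,030.7329 → $600,030.73; Unit PH2 333,154.2663 → $333,154.27.
Rounding difference −$0.01 applied to Unit 2C → $600,030.72.

Unit 2A: $556,059.51; Unit PH1: $419,010.50; Unit 2C: $600,030.72; Unit 2B: $1,181,000.00; Unit PH2: $333,154.27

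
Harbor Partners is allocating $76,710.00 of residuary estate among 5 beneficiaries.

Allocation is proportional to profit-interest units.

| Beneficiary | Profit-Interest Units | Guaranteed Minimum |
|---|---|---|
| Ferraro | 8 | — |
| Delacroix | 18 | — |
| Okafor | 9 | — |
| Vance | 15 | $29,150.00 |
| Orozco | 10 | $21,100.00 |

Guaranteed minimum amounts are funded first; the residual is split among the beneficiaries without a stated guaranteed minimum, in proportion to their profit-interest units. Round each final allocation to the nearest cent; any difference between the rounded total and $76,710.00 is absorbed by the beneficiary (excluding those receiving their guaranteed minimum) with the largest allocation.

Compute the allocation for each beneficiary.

Minimums first: Vance $29,150.00; Orozco $21,100.00. Remaining pool $26,460.00.
Remaining pool split over remaining profit-interest units 35: Ferraro 6,048.0000 → $6,048.00; Delacroix 13,608.0000 → $13,608.00; Okafor 6,804.0000 → $6,804.00.

Ferraro: $6,048.00 · Delacroix: $13,608.00 · Okafor: $6,804.00 · Vance: $29,150.00 · Orozco: $21,100.00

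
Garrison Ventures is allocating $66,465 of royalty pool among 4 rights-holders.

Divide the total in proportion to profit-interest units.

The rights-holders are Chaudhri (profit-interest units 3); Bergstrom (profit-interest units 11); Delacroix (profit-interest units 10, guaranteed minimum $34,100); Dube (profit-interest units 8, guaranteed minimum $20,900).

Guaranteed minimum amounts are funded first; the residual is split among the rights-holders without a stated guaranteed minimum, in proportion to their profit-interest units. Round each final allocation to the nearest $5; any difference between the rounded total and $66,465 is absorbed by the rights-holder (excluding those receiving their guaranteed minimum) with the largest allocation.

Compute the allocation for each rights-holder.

Chaudhri: $2,455 · Bergstrom: $9,010 · Delacroix: $34,100 · Dube: $20,900

Guaranteed amounts: Delacroix $34,100; Dube $20,900. Balance $11,465.
Balance split over remaining profit-interest units 14: Chaudhri 2,456.79 → $2,455; Bergstrom 9,008.21 → $9,010.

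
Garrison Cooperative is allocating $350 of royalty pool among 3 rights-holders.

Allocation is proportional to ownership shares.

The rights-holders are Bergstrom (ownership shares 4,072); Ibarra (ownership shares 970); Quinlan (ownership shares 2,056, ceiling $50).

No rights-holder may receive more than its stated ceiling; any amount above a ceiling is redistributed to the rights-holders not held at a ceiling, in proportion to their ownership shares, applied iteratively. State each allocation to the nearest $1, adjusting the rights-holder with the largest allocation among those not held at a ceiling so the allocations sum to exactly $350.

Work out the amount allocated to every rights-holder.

Bergstrom: $242; Ibarra: $58; Quinlan: $50

Ownership shares total: 7,098.
Proportional shares (ignoring caps): Bergstrom 200.79; Ibarra 47.83; Quinlan 101.38.
Cap binds for Quinlan ($50); remaining pool $300 reallocated over remaining ownership shares 5,042.
Remaining shares: Bergstrom 242.28 → $242; Ibarra 57.72 → $58.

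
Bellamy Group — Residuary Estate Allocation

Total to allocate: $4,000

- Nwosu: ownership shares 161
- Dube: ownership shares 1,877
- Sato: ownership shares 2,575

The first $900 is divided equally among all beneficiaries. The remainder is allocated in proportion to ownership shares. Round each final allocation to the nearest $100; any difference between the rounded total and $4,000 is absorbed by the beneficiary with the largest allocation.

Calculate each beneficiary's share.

$900 shared equally gives $300 per beneficiary.
Remainder $3,100 by ownership shares (total 4,613): Nwosu 108.19 → $100; Dube 1,261.37 → $1,300; Sato 1,730.44 → $1,700.
Totals: Nwosu $300 + $100 = $400; Dube $300 + $1,300 = $1,600; Sato $300 + $1,700 = $2,000.

Nwosu: $400 | Dube: $1,600 | Sato: $2,000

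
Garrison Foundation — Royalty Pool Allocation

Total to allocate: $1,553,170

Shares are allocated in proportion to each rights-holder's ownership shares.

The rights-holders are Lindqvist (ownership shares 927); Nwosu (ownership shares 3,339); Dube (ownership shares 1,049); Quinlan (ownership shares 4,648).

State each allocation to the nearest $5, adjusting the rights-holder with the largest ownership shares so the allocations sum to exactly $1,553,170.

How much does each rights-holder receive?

Lindqvist: $144,515 · Nwosu: $520,530 · Dube: $163,535 · Quinlan: $724,590

Ownership shares total: 927 + 3,339 + 1,049 + 4,648 = 9,963.
Raw shares: Lindqvist 144,513.56; Nwosu 520,529.42; Dube 163,532.60; Quinlan 724,594.42.
At nearest $5: Lindqvist $144,515; Nwosu $520,530; Dube $163,535; Quinlan $724,595. Sum = $1,553,175.
Difference $1,553,170 − $1,553,175 = −$5 applied to largest ownership shares (Quinlan): Quinlan becomes $724,590.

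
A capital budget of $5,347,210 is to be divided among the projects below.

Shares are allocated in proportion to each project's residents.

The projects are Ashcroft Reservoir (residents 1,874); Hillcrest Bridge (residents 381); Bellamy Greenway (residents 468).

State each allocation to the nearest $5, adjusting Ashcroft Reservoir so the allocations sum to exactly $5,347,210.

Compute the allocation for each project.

Ashcroft Reservoir: $3,680,015 · Hillcrest Bridge: $748,175 · Bellamy Greenway: $919,020

Combined residents = 2,723.
Pro-rata amounts: Ashcroft Reservoir 1,874/2,723 × $5,347,210 = 3,680,011.58; Hillcrest Bridge 381/2,723 × $5,347,210 = 748,177.38; Bellamy Greenway 468/2,723 × $5,347,210 = 919,021.04.
After rounding ($5): Ashcroft Reservoir $3,680,010; Hillcrest Bridge $748,175; Bellamy Greenway $919,020. Sum = $5,347,205.
Difference $5,347,210 − $5,347,205 = +$5 applied to Ashcroft Reservoir: Ashcroft Reservoir becomes $3,680,015.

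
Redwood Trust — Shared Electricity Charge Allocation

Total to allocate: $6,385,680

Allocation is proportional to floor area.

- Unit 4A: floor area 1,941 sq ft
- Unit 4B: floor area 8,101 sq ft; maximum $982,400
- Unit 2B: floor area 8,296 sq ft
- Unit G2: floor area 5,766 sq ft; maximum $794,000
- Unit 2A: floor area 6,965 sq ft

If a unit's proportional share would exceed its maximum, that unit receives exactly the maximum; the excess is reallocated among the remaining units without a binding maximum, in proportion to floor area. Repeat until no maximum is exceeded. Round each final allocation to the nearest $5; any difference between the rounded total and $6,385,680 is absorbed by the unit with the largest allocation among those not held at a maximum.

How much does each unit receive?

Total floor area = 31,069.
Pro-rata shares before constraints: Unit 4A 398,938.01; Unit 4B 1,665,016.37; Unit 2B 1,705,095.15; Unit G2 1,185,098.68; Unit 2A 1,431,531.79.
Cap binds for Unit 4B ($982,400), Unit G2 ($794,000); balance $4,609,280 reallocated over remaining floor area 17,202.
Shares after redistribution: Unit 4A 520,091.41 → $520,090; Unit 2B 2,222,915.18 → $2,222,915; Unit 2A 1,866,273.41 → $1,866,275.

Unit 4A: $520,090 | Unit 4B: $982,400 | Unit 2B: $2,222,915 | Unit G2: $794,000 | Unit 2A: $1,866,275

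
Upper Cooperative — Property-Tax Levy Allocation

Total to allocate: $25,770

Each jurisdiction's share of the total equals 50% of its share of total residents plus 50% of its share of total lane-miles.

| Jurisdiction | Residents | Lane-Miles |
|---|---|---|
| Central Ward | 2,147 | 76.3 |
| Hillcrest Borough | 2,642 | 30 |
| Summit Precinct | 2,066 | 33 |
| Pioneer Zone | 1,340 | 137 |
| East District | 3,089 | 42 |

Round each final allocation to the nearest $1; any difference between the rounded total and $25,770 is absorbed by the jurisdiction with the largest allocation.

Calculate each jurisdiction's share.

Central Ward: $5,540 · Hillcrest Borough: $4,231 · Summit Precinct: $3,695 · Pioneer Zone: $7,077 · East District: $5,227

Totals — residents 11,284, lane-miles 318.3.
Composite weights (50% residents + 50% lane-miles): Central Ward 0.2150; Hillcrest Borough 0.1642; Summit Precinct 0.1434; Pioneer Zone 0.2746; East District 0.2029.
Raw shares: Central Ward 5,540.30; Hillcrest Borough 4,231.27; Summit Precinct 3,694.99; Pioneer Zone 7,075.98; East District 5,227.46.
Rounded to nearest $1: Central Ward $5,540; Hillcrest Borough $4,231; Summit Precinct $3,695; Pioneer Zone $7,076; East District $5,227. Sum = $25,769.
Difference $25,770 − $25,769 = +$1 applied to largest allocation (Pioneer Zone): Pioneer Zone becomes $7,077.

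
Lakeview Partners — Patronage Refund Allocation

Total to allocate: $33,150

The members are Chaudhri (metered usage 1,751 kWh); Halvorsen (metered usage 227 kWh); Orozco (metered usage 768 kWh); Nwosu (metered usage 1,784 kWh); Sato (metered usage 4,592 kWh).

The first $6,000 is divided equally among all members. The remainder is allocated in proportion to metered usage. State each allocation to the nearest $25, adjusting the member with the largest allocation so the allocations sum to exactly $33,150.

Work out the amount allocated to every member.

Chaudhri: $6,400; Halvorsen: $1,875; Orozco: $3,475; Nwosu: $6,500; Sato: $14,900

First tranche $6,000 split equally: $1,200 each.
Remainder $27,150 by metered usage (total 9,122): Chaudhri 5,211.54 → $5,200; Halvorsen 675.62 → $675; Orozco 2,285.81 → $2,275; Nwosu 5,309.76 → $5,300; Sato 13,667.27 → $13,675.
Rounding difference +$25 on remainder applied to Sato.
Totals: Chaudhri $1,200 + $5,200 = $6,400; Halvorsen $1,200 + $675 = $1,875; Orozco $1,200 + $2,275 = $3,475; Nwosu $1,200 + $5,300 = $6,500; Sato $1,200 + $13,700 = $14,900.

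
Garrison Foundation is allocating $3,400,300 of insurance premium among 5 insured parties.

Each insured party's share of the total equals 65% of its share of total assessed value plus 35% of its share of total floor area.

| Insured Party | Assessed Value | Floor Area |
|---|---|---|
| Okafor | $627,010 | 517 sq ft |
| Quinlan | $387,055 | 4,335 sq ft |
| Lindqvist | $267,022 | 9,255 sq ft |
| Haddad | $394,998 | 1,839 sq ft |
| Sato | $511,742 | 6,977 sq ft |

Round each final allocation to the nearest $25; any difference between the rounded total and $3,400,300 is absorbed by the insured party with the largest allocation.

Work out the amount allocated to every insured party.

Assessed value total 2,187,827; floor area total 22,923.
Combined weights (65% assessed value + 35% floor area): Okafor 0.1942; Quinlan 0.1812; Lindqvist 0.2206; Haddad 0.1454; Sato 0.2586.
Raw shares: Okafor 660,261.80; Quinlan 616,074.58; Lindqvist 750,248.51; Haddad 494,512.69; Sato 879,202.41.
At nearest $25: Okafor $660,250; Quinlan $616,075; Lindqvist $750,250; Haddad $494,525; Sato $879,200. Sum = $3,400,300.
Sum already equals the total — no adjustment.

Okafor: $660,250 | Quinlan: $616,075 | Lindqvist: $750,250 | Haddad: $494,525 | Sato: $879,200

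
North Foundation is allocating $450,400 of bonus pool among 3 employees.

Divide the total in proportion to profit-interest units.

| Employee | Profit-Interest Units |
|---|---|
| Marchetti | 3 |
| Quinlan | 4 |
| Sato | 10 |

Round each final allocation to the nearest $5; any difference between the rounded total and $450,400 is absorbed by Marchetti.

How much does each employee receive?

Marchetti: $79,485 · Quinlan: $105,975 · Sato: $264,940

Total profit-interest units = 17.
Proportional shares: Marchetti 3/17 × $450,400 = 79,482.35; Quinlan 4/17 × $450,400 = 105,976.47; Sato 10/17 × $450,400 = 264,941.18.
At nearest $5: Marchetti $79,480; Quinlan $105,975; Sato $264,940. Sum = $450,395.
Difference $450,400 − $450,395 = +$5 applied to Marchetti: Marchetti becomes $79,485.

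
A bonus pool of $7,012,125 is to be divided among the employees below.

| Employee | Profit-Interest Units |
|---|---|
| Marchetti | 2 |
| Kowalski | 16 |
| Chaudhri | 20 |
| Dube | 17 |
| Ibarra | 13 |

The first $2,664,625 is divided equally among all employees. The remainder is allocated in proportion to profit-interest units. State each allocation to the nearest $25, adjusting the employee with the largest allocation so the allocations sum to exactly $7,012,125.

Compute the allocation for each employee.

Marchetti: $660,800; Kowalski: $1,555,875; Chaudhri: $1,811,575; Dube: $1,619,800; Ibarra: $1,364,075

$2,664,625 shared equally gives $532,925 per employee.
Remainder $4,347,500 by profit-interest units (total 68): Marchetti 127,867.65 → $127,875; Kowalski 1,022,941.18 → $1,022,950; Chaudhri 1,278,676.47 → $1,278,675; Dube 1,086,875.00 → $1,086,875; Ibarra 831,139.71 → $831,150.
Rounding difference −$25 on remainder applied to Chaudhri.
Totals: Marchetti $532,925 + $127,875 = $660,800; Kowalski $532,925 + $1,022,950 = $1,555,875; Chaudhri $532,925 + $1,278,650 = $1,811,575; Dube $532,925 + $1,086,875 = $1,619,800; Ibarra $532,925 + $831,150 = $1,364,075.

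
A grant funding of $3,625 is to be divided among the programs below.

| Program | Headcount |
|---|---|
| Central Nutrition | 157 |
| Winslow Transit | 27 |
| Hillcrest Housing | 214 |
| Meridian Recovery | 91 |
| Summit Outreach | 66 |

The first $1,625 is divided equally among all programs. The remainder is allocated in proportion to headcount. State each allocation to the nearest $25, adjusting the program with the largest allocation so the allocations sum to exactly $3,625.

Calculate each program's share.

Central Nutrition: $900 | Winslow Transit: $425 | Hillcrest Housing: $1,075 | Meridian Recovery: $650 | Summit Outreach: $575

First tranche $1,625 split equally: $325 each.
Remainder $2,000 by headcount (total 555): Central Nutrition 565.77 → $575; Winslow Transit 97.30 → $100; Hillcrest Housing 771.17 → $775; Meridian Recovery 327.93 → $325; Summit Outreach 237.84 → $250.
Rounding difference −$25 on remainder applied to Hillcrest Housing.
Totals: Central Nutrition $325 + $575 = $900; Winslow Transit $325 + $100 = $425; Hillcrest Housing $325 + $750 = $1,075; Meridian Recovery $325 + $325 = $650; Summit Outreach $325 + $250 = $575.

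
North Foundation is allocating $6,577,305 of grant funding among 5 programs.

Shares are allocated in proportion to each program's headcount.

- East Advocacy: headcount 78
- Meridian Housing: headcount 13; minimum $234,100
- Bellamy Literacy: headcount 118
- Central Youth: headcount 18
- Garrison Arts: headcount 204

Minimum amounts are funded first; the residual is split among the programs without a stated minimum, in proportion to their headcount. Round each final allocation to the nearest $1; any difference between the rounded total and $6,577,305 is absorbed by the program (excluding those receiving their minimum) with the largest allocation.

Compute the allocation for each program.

East Advocacy: $1,183,660 | Meridian Housing: $234,100 | Bellamy Literacy: $1,790,666 | Central Youth: $273,152 | Garrison Arts: $3,095,727

Fund the minimums — Meridian Housing $234,100. Balance $6,343,205.
Balance split over remaining headcount 418: East Advocacy 1,183,660.26 → $1,183,660; Bellamy Literacy 1,790,665.53 → $1,790,666; Central Youth 273,152.37 → $273,152; Garrison Arts 3,095,726.84 → $3,095,727.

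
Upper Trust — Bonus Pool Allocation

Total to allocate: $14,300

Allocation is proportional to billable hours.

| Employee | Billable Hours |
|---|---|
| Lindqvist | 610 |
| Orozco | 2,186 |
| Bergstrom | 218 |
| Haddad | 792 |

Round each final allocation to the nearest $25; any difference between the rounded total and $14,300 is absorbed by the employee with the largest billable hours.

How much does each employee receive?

Sum of billable hours: 610 + 2,186 + 218 + 792 = 3,806.
Raw shares: Lindqvist 2,291.91; Orozco 8,213.29; Bergstrom 819.08; Haddad 2,975.72.
At nearest $25: Lindqvist $2,300; Orozco $8,225; Bergstrom $825; Haddad $2,975. Sum = $14,325.
Difference $14,300 − $14,325 = −$25 applied to largest billable hours (Orozco): Orozco becomes $8,200.

Lindqvist: $2,300 · Orozco: $8,200 · Bergstrom: $825 · Haddad: $2,975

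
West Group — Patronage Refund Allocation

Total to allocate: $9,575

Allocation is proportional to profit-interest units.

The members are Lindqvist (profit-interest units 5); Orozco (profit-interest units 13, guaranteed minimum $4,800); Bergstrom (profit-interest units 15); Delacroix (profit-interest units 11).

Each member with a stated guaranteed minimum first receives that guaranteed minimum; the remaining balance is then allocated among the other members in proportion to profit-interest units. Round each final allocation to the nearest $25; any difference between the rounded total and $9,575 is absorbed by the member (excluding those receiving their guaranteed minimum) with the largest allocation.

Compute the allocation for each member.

Lindqvist: $775 · Orozco: $4,800 · Bergstrom: $2,300 · Delacroix: $1,700

Guaranteed amounts: Orozco $4,800. Remaining pool $4,775.
Remaining pool split over remaining profit-interest units 31: Lindqvist 770.16 → $775; Bergstrom 2,310.48 → $2,300; Delacroix 1,694.35 → $1,700.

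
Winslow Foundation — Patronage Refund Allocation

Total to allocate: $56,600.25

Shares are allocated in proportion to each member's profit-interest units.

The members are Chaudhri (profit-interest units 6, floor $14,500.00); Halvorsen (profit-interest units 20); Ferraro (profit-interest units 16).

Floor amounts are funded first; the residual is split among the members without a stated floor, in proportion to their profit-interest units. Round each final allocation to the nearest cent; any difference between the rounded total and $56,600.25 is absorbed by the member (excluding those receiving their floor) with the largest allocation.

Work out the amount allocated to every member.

Chaudhri: $14,500.00 · Halvorsen: $23,389.03 · Ferraro: $18,711.22

Minimums first: Chaudhri $14,500.00. Residual $42,100.25.
Residual split over remaining profit-interest units 36: Halvorsen 23,389.0278 → $23,389.03; Ferraro 18,711.2222 → $18,711.22.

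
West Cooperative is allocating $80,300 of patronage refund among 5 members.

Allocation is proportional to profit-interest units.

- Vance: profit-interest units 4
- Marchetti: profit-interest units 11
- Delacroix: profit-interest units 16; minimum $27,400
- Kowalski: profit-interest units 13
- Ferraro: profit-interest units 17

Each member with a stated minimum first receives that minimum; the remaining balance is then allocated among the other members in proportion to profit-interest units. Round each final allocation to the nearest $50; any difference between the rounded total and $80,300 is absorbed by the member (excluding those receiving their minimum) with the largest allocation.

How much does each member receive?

Vance: $4,700; Marchetti: $12,950; Delacroix: $27,400; Kowalski: $15,300; Ferraro: $19,950

Fund the minimums — Delacroix $27,400. Residual $52,900.
Residual split over remaining profit-interest units 45: Vance 4,702.22 → $4,700; Marchetti 12,931.11 → $12,950; Kowalski 15,282.22 → $15,300; Ferraro 19,984.44 → $20,000.
Rounding difference −$50 applied to Ferraro → $19,950.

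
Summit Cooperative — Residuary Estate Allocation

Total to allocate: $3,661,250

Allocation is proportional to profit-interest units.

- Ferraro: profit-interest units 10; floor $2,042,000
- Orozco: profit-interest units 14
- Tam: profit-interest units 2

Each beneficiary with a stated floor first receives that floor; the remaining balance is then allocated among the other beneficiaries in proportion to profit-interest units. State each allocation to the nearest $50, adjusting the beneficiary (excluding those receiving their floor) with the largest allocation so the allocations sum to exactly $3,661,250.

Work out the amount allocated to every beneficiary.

Minimums first: Ferraro $2,042,000. Balance $1,619,250.
Balance split over remaining profit-interest units 16: Orozco 1,416,843.75 → $1,416,850; Tam 202,406.25 → $202,400.

Ferraro: $2,042,000 · Orozco: $1,416,850 · Tam: $202,400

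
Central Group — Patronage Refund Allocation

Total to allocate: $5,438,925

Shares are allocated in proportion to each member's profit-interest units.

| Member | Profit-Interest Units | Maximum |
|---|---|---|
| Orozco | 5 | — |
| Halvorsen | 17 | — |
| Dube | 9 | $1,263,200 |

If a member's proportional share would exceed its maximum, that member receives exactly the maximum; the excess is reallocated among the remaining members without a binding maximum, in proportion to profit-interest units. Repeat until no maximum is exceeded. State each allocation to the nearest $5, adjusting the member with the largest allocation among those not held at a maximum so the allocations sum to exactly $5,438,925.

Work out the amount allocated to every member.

Profit-interest units total: 31.
Pro-rata shares before constraints: Orozco 877,245.97; Halvorsen 2,982,636.29; Dube 1,579,042.74.
Held at cap: Dube ($1,263,200); remaining pool $4,175,725 reallocated over remaining profit-interest units 22.
Redistributed shares: Orozco 949,028.41 → $949,030; Halvorsen 3,226,696.59 → $3,226,695.

Orozco: $949,030 | Halvorsen: $3,226,695 | Dube: $1,263,200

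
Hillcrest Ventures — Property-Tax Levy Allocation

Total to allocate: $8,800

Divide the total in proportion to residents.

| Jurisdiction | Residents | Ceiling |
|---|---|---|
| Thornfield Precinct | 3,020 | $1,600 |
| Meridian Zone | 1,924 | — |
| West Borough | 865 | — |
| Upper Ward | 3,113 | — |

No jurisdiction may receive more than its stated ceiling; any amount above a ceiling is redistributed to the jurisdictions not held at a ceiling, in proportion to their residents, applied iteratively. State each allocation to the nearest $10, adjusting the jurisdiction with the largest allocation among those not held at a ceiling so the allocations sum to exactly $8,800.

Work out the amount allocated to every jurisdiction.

Thornfield Precinct: $1,600 | Meridian Zone: $2,350 | West Borough: $1,060 | Upper Ward: $3,790

Combined residents = 8,922.
Pro-rata shares before constraints: Thornfield Precinct 2,978.70; Meridian Zone 1,897.69; West Borough 853.17; Upper Ward 3,070.43.
Held at cap: Thornfield Precinct ($1,600); remaining pool $7,200 reallocated over remaining residents 5,902.
Remaining shares: Meridian Zone 2,347.14 → $2,350; West Borough 1,055.24 → $1,060; Upper Ward 3,797.63 → $3,800.
Rounding difference −$10 applied to Upper Ward → $3,790.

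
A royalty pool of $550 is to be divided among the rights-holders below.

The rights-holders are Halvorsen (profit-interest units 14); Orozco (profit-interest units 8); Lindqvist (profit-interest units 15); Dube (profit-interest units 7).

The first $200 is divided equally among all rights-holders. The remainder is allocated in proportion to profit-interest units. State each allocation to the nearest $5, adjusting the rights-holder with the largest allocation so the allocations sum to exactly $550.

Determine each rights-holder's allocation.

$200 shared equally gives $50 per rights-holder.
Remainder $350 by profit-interest units (total 44): Halvorsen 111.36 → $110; Orozco 63.64 → $65; Lindqvist 119.32 → $120; Dube 55.68 → $55.
Totals: Halvorsen $50 + $110 = $160; Orozco $50 + $65 = $115; Lindqvist $50 + $120 = $170; Dube $50 + $55 = $105.

Halvorsen: $160; Orozco: $115; Lindqvist: $170; Dube: $105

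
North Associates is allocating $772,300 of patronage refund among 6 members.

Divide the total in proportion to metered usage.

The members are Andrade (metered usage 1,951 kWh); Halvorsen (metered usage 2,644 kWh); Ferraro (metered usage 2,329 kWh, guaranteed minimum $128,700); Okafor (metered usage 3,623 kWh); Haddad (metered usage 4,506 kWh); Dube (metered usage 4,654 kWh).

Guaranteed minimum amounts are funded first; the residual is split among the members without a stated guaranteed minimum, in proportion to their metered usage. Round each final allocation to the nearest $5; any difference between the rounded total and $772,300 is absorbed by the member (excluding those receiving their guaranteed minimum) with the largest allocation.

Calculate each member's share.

Andrade: $72,255 · Halvorsen: $97,920 · Ferraro: $128,700 · Okafor: $134,180 · Haddad: $166,880 · Dube: $172,365

Fund the minimums — Ferraro $128,700. Remaining pool $643,600.
Remaining pool split over remaining metered usage 17,378: Andrade 72,255.93 → $72,255; Halvorsen 97,921.42 → $97,920; Okafor 134,179.01 → $134,180; Haddad 166,881.21 → $166,880; Dube 172,362.44 → $172,360.
Rounding difference +$5 applied to Dube → $172,365.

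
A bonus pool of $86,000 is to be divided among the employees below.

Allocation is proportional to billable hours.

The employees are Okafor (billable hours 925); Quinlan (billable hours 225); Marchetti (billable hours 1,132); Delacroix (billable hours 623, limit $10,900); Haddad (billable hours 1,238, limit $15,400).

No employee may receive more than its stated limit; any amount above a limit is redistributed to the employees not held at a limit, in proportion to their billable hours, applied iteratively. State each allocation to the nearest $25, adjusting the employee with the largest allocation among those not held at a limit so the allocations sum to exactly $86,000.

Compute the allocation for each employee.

Okafor: $24,200 | Quinlan: $5,875 | Marchetti: $29,625 | Delacroix: $10,900 | Haddad: $15,400

Billable hours total: 4,143.
Unconstrained shares: Okafor 19,201.06; Quinlan 4,670.53; Marchetti 23,497.95; Delacroix 12,932.17; Haddad 25,698.29.
Cap binds for Delacroix ($10,900), Haddad ($15,400); residual $59,700 reallocated over remaining billable hours 2,282.
Remaining shares: Okafor 24,199.17 → $24,200; Quinlan 5,886.28 → $5,875; Marchetti 29,614.55 → $29,625.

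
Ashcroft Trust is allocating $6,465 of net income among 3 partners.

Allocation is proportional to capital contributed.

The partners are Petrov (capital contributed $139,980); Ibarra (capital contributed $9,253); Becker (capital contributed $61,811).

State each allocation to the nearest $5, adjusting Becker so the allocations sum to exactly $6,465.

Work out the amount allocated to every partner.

Capital contributed total: 211,044.
Proportional shares: Petrov 139,980/211,044 × $6,465 = 4,288.07; Ibarra 9,253/211,044 × $6,465 = 283.45; Becker 61,811/211,044 × $6,465 = 1,893.48.
At nearest $5: Petrov $4,290; Ibarra $285; Becker $1,895. Sum = $6,470.
Difference $6,465 − $6,470 = −$5 applied to Becker: Becker becomes $1,890.

Petrov: $4,290 | Ibarra: $285 | Becker: $1,890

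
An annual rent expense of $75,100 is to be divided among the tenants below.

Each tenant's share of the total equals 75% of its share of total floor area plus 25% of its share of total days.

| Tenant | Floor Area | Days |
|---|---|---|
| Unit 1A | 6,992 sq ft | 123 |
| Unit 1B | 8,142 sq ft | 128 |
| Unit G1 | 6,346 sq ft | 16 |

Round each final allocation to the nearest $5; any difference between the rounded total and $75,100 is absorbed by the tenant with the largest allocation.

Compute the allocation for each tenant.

Floor area total 21,480; days total 267.
Composite weights (75% floor area + 25% days): Unit 1A 0.3593; Unit 1B 0.4041; Unit G1 0.2366.
Raw shares: Unit 1A 26,983.63; Unit 1B 30,350.76; Unit G1 17,765.62.
After rounding ($5): Unit 1A $26,985; Unit 1B $30,350; Unit G1 $17,765. Sum = $75,100.
Sum already equals the total — no adjustment.

Unit 1A: $26,985 | Unit 1B: $30,350 | Unit G1: $17,765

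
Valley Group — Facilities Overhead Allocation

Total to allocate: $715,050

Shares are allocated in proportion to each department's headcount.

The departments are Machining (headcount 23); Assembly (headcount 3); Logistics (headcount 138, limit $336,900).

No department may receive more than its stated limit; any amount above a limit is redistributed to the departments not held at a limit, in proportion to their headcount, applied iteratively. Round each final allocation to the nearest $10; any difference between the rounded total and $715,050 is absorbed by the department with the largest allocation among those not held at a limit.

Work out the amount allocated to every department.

Machining: $334,520 · Assembly: $43,630 · Logistics: $336,900

Total headcount = 164.
Proportional shares (ignoring caps): Machining 100,281.40; Assembly 13,080.18; Logistics 601,688.41.
Held at cap: Logistics ($336,900); balance $378,150 reallocated over remaining headcount 26.
Redistributed shares: Machining 334,517.31 → $334,520; Assembly 43,632.69 → $43,630.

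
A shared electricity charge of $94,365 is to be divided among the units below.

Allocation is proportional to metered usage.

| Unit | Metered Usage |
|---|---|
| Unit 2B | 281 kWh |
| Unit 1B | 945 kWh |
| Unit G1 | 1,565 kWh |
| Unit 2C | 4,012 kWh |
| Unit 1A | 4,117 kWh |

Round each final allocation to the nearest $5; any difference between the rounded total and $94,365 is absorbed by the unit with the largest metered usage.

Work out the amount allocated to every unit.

Unit 2B: $2,430 · Unit 1B: $8,165 · Unit G1: $13,525 · Unit 2C: $34,670 · Unit 1A: $35,575

Sum of metered usage: 281 + 945 + 1,565 + 4,012 + 4,117 = 10,920.
Proportional shares: Unit 2B 2,428.26; Unit 1B 8,166.20; Unit G1 13,523.92; Unit 2C 34,669.63; Unit 1A 35,576.99.
Rounded to nearest $5: Unit 2B $2,430; Unit 1B $8,165; Unit G1 $13,525; Unit 2C $34,670; Unit 1A $35,575. Sum = $94,365.
Rounded total matches; no reconciliation needed.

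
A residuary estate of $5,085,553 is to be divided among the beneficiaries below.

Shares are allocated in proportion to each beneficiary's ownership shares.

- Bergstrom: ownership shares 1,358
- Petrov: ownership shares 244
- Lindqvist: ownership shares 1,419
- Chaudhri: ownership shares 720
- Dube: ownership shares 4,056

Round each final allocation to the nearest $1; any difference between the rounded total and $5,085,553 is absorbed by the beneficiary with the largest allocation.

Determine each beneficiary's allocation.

Bergstrom: $885,748 · Petrov: $159,148 · Lindqvist: $925,535 · Chaudhri: $469,616 · Dube: $2,645,506

Ownership shares total: 7,797.
Pro-rata amounts: Bergstrom 1,358/7,797 × $5,085,553 = 885,748.49; Petrov 244/7,797 × $5,085,553 = 159,147.74; Lindqvist 1,419/7,797 × $5,085,553 = 925,535.42; Chaudhri 720/7,797 × $5,085,553 = 469,616.28; Dube 4,056/7,797 × $5,085,553 = 2,645,505.06.
At nearest $1: Bergstrom $885,748; Petrov $159,148; Lindqvist $925,535; Chaudhri $469,616; Dube $2,645,505. Sum = $5,085,552.
Difference $5,085,553 − $5,085,552 = +$1 applied to largest allocation (Dube): Dube becomes $2,645,506.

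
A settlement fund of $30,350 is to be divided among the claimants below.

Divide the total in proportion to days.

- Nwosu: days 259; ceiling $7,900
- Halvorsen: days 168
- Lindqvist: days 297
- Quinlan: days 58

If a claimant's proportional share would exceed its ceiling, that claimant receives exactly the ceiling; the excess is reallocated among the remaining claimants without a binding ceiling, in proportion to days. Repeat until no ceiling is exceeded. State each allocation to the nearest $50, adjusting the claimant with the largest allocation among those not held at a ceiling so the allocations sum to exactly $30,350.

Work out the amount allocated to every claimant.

Combined days = 782.
Pro-rata shares before constraints: Nwosu 10,051.98; Halvorsen 6,520.20; Lindqvist 11,526.79; Quinlan 2,251.02.
Cap binds for Nwosu ($7,900); remaining pool $22,450 reallocated over remaining days 523.
Redistributed shares: Halvorsen 7,211.47 → $7,200; Lindqvist 12,748.85 → $12,750; Quinlan 2,489.67 → $2,500.

Nwosu: $7,900 · Halvorsen: $7,200 · Lindqvist: $12,750 · Quinlan: $2,500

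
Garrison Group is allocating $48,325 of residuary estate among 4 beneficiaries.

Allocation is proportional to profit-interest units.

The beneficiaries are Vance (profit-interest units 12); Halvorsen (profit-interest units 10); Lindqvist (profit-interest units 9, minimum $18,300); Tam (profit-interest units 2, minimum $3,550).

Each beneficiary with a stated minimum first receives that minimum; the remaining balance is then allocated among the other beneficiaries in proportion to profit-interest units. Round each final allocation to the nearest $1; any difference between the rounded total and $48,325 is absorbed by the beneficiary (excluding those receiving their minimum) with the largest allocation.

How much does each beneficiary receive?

Vance: $14,441 | Halvorsen: $12,034 | Lindqvist: $18,300 | Tam: $3,550

Guaranteed amounts: Lindqvist $18,300; Tam $3,550. Remaining pool $26,475.
Remaining pool split over remaining profit-interest units 22: Vance 14,440.91 → $14,441; Halvorsen 12,034.09 → $12,034.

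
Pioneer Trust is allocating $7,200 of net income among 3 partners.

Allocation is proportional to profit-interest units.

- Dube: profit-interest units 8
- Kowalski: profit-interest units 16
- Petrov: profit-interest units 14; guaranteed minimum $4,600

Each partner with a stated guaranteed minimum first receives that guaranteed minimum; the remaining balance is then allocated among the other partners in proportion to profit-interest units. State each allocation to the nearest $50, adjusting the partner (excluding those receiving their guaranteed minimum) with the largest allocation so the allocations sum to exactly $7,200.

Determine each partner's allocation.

Dube: $850 | Kowalski: $1,750 | Petrov: $4,600

Fund the minimums — Petrov $4,600. Residual $2,600.
Residual split over remaining profit-interest units 24: Dube 866.67 → $850; Kowalski 1,733.33 → $1,750.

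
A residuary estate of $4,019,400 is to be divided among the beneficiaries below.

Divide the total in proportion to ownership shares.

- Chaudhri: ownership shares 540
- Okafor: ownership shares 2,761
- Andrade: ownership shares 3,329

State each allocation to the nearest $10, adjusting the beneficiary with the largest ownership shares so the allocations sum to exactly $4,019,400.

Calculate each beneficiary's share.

Chaudhri: $327,370 | Okafor: $1,673,840 | Andrade: $2,018,190

Total ownership shares = 540 + 2,761 + 3,329 = 6,630.
Pro-rata amounts: Chaudhri 327,371.95; Okafor 1,673,840.63; Andrade 2,018,187.42.
Rounded to nearest $10: Chaudhri $327,370; Okafor $1,673,840; Andrade $2,018,190. Sum = $4,019,400.
Sum already equals the total — no adjustment.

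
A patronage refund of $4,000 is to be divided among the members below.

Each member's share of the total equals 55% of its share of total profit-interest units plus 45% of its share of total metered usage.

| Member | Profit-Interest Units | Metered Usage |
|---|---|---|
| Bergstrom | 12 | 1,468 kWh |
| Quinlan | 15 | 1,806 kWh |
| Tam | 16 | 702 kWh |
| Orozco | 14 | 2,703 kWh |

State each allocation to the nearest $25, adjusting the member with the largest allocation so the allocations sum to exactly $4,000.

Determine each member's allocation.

Bergstrom: $850 | Quinlan: $1,075 | Tam: $800 | Orozco: $1,275

Totals — profit-interest units 57, metered usage 6,679.
Combined weights (55% profit-interest units + 45% metered usage): Bergstrom 0.2147; Quinlan 0.2664; Tam 0.2017; Orozco 0.3172.
Proportional shares: Bergstrom 858.79; Quinlan 1,065.67; Tam 806.73; Orozco 1,268.81.
Rounded to nearest $25: Bergstrom $850; Quinlan $1,075; Tam $800; Orozco $1,275. Sum = $4,000.
Sum already equals the total — no adjustment.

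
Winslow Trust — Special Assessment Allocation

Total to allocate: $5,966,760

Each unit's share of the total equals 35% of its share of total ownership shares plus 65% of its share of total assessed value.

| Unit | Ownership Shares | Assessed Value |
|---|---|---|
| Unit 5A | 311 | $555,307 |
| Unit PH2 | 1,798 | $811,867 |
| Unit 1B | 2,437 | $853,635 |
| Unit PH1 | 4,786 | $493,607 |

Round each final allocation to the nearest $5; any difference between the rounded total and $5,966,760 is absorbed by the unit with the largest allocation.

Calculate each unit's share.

Totals — ownership shares 9,332, assessed value 2,714,416.
Combined weights (35% ownership shares + 65% assessed value): Unit 5A 0.1446; Unit PH2 0.2618; Unit 1B 0.2958; Unit PH1 0.2977.
Proportional shares: Unit 5A 863,027.37; Unit PH2 1,562,372.74; Unit 1B 1,765,050.33; Unit PH1 1,776,309.56.
At nearest $5: Unit 5A $863,025; Unit PH2 $1,562,375; Unit 1B $1,765,050; Unit PH1 $1,776,310. Sum = $5,966,760.
Sum already equals the total — no adjustment.

Unit 5A: $863,025 · Unit PH2: $1,562,375 · Unit 1B: $1,765,050 · Unit PH1: $1,776,310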